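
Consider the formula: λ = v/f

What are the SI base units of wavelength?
Units of each symbol in λ = v/f:
  v (wave speed): m/s
  f (frequency): 1/s  → in the denominator, contributes s

Multiplying the contributions: [m/s] · [s]
Adding exponents of each base unit: m: 1
SI base units of wavelength: m

Answer: m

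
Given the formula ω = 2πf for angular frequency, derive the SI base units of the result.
Units of each symbol in ω = 2πf:
  f (frequency): 1/s
  The factor 2π is dimensionless.

Multiplying the contributions: [1/s]
Adding exponents of each base unit: s: -1
SI base units of angular frequency: 1/s

Answer: 1/s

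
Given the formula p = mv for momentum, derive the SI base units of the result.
Units of each symbol in p = mv:
  m (mass): kg
  v (velocity): m/s

Multiplying the contributions: [kg] · [m/s]
Adding exponents of each base unit: kg: 1, m: 1, s: -1
SI base units of momentum: kg·m/s

Answer: kg·m/s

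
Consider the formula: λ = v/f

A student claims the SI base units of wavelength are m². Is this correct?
Units of each symbol in λ = v/f:
  v (wave speed): m/s
  f (frequency): 1/s  → in the denominator, contributes s

Multiplying the contributions: [m/s] · [s]
Adding exponents of each base unit: m: 1
SI base units of wavelength: m

The claimed units m² (exponents m: 2) do not match the derived units m (exponents m: 1), so the claim is incorrect.

Answer: No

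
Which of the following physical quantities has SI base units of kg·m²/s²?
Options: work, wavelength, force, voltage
Checking the SI base units of each option:
  work (W = Fd): kg·m²/s²  ✓ matches
  wavelength (λ = v/f): m  ✗
  force (F = ma): kg·m/s²  ✗
  voltage (V = IR): kg·m²/(s³·A)  ✗

Only work has units kg·m²/s².

Answer: work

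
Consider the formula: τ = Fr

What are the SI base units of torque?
Units of each symbol in τ = Fr:
  F (force): kg·m/s²
  r (lever arm): m

Multiplying the contributions: [kg·m/s²] · [m]
Adding exponents of each base unit: kg: 1, m: 2, s: -2
SI base units of torque: kg·m²/s²

Answer: kg·m²/s²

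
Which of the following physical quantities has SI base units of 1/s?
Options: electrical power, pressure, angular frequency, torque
Checking the SI base units of each option:
  electrical power (P = IV): kg·m²/s³  ✗
  pressure (P = F/A): kg/(m·s²)  ✗
  angular frequency (ω = 2πf): 1/s  ✓ matches
  torque (τ = Fr): kg·m²/s²  ✗

Only angular frequency has units 1/s.

Answer: angular frequency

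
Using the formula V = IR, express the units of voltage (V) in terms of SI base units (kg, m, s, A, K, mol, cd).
Units of each symbol in V = IR:
  I (current): A
  R (resistance, in ohms): kg·m²/(s³·A²)

Multiplying the contributions: [A] · [kg·m²/(s³·A²)]
Adding exponents of each base unit: kg: 1, m: 2, s: -3, A: -1
SI base units of voltage: kg·m²/(s³·A)

Answer: kg·m²/(s³·A)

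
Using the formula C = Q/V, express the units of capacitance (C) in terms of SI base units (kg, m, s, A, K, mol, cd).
Units of each symbol in C = Q/V:
  Q (charge, in coulombs): s·A
  V (voltage, in volts): kg·m²/(s³·A)  → in the denominator, contributes s³·A/(kg·m²)

Multiplying the contributions: [s·A] · [s³·A/(kg·m²)]
Adding exponents of each base unit: kg: -1, m: -2, s: 4, A: 2
SI base units of capacitance: s⁴·A²/(kg·m²)

Answer: s⁴·A²/(kg·m²)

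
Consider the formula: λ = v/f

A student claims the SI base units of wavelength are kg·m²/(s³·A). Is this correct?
Units of each symbol in λ = v/f:
  v (wave speed): m/s
  f (frequency): 1/s  → in the denominator, contributes s

Multiplying the contributions: [m/s] · [s]
Adding exponents of each base unit: m: 1
SI base units of wavelength: m

The claimed units kg·m²/(s³·A) (exponents kg: 1, m: 2, s: -3, A: -1) do not match the derived units m (exponents m: 1), so the claim is incorrect.

Answer: No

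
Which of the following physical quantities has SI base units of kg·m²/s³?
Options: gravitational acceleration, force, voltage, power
Checking the SI base units of each option:
  gravitational acceleration (g = GM/r²): m/s²  ✗
  force (F = ma): kg·m/s²  ✗
  voltage (V = IR): kg·m²/(s³·A)  ✗
  power (P = W/t): kg·m²/s³  ✓ matches

Only power has units kg·m²/s³.

Answer: power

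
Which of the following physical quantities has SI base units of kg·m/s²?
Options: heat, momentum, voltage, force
Checking the SI base units of each option:
  heat (Q = mcΔT): kg·m²/s²  ✗
  momentum (p = mv): kg·m/s  ✗
  voltage (V = IR): kg·m²/(s³·A)  ✗
  force (F = ma): kg·m/s²  ✓ matches

Only force has units kg·m/s².

Answer: force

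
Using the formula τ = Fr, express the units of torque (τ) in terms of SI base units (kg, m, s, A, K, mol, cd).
Units of each symbol in τ = Fr:
  F (force): kg·m/s²
  r (lever arm): m

Multiplying the contributions: [kg·m/s²] · [m]
Adding exponents of each base unit: kg: 1, m: 2, s: -2
SI base units of torque: kg·m²/s²

Answer: kg·m²/s²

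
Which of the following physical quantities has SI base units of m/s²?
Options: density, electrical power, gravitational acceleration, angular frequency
Checking the SI base units of each option:
  density (ρ = m/V): kg/m³  ✗
  electrical power (P = IV): kg·m²/s³  ✗
  gravitational acceleration (g = GM/r²): m/s²  ✓ matches
  angular frequency (ω = 2πf): 1/s  ✗

Only gravitational acceleration has units m/s².

Answer: gravitational acceleration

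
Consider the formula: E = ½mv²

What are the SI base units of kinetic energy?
Units of each symbol in E = ½mv²:
  m (mass): kg
  v (speed): m/s  → to the power 2, contributes m²/s²
  The factor ½ is dimensionless.

Multiplying the contributions: [kg] · [m²/s²]
Adding exponents of each base unit: kg: 1, m: 2, s: -2
SI base units of kinetic energy: kg·m²/s²

Answer: kg·m²/s²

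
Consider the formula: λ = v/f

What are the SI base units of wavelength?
Units of each symbol in λ = v/f:
  v (wave speed): m/s
  f (frequency): 1/s  → in the denominator, contributes s

Multiplying the contributions: [m/s] · [s]
Adding exponents of each base unit: m: 1
SI base units of wavelength: m

Answer: m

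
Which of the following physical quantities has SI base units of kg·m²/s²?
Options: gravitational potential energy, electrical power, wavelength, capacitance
Checking the SI base units of each option:
  gravitational potential energy (U = -GMm/r): kg·m²/s²  ✓ matches
  electrical power (P = IV): kg·m²/s³  ✗
  wavelength (λ = v/f): m  ✗
  capacitance (C = Q/V): s⁴·A²/(kg·m²)  ✗

Only gravitational potential energy has units kg·m²/s².

Answer: gravitational potential energy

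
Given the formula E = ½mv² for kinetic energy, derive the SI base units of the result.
Units of each symbol in E = ½mv²:
  m (mass): kg
  v (speed): m/s  → to the power 2, contributes m²/s²
  The factor ½ is dimensionless.

Multiplying the contributions: [kg] · [m²/s²]
Adding exponents of each base unit: kg: 1, m: 2, s: -2
SI base units of kinetic energy: kg·m²/s²

Answer: kg·m²/s²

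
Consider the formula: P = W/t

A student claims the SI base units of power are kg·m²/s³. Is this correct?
Units of each symbol in P = W/t:
  W (work): kg·m²/s²
  t (time): s  → in the denominator, contributes 1/s

Multiplying the contributions: [kg·m²/s²] · [1/s]
Adding exponents of each base unit: kg: 1, m: 2, s: -3
SI base units of power: kg·m²/s³

The claimed units kg·m²/s³ match the derived units, so the claim is correct.

Answer: Yes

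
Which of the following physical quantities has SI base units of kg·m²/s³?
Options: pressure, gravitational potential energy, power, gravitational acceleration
Checking the SI base units of each option:
  pressure (P = F/A): kg/(m·s²)  ✗
  gravitational potential energy (U = -GMm/r): kg·m²/s²  ✗
  power (P = W/t): kg·m²/s³  ✓ matches
  gravitational acceleration (g = GM/r²): m/s²  ✗

Only power has units kg·m²/s³.

Answer: power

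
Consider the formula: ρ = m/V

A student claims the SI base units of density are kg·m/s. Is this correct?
Units of each symbol in ρ = m/V:
  m (mass): kg
  V (volume): m³  → in the denominator, contributes 1/m³

Multiplying the contributions: [kg] · [1/m³]
Adding exponents of each base unit: kg: 1, m: -3
SI base units of density: kg/m³

The claimed units kg·m/s (exponents kg: 1, m: 1, s: -1) do not match the derived units kg/m³ (exponents kg: 1, m: -3), so the claim is incorrect.

Answer: No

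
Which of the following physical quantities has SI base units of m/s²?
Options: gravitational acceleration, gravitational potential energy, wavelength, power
Checking the SI base units of each option:
  gravitational acceleration (g = GM/r²): m/s²  ✓ matches
  gravitational potential energy (U = -GMm/r): kg·m²/s²  ✗
  wavelength (λ = v/f): m  ✗
  power (P = W/t): kg·m²/s³  ✗

Only gravitational acceleration has units m/s².

Answer: gravitational acceleration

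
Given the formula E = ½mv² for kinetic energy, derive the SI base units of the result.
Units of each symbol in E = ½mv²:
  m (mass): kg
  v (speed): m/s  → to the power 2, contributes m²/s²
  The factor ½ is dimensionless.

Multiplying the contributions: [kg] · [m²/s²]
Adding exponents of each base unit: kg: 1, m: 2, s: -2
SI base units of kinetic energy: kg·m²/s²

Answer: kg·m²/s²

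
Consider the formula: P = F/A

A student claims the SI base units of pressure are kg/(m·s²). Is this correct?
Units of each symbol in P = F/A:
  F (force): kg·m/s²
  A (area): m²  → in the denominator, contributes 1/m²

Multiplying the contributions: [kg·m/s²] · [1/m²]
Adding exponents of each base unit: kg: 1, m: -1, s: -2
SI base units of pressure: kg/(m·s²)

The claimed units kg/(m·s²) match the derived units, so the claim is correct.

Answer: Yes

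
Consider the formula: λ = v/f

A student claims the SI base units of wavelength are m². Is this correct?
Units of each symbol in λ = v/f:
  v (wave speed): m/s
  f (frequency): 1/s  → in the denominator, contributes s

Multiplying the contributions: [m/s] · [s]
Adding exponents of each base unit: m: 1
SI base units of wavelength: m

The claimed units m² (exponents m: 2) do not match the derived units m (exponents m: 1), so the claim is incorrect.

Answer: No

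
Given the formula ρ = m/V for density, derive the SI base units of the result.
Units of each symbol in ρ = m/V:
  m (mass): kg
  V (volume): m³  → in the denominator, contributes 1/m³

Multiplying the contributions: [kg] · [1/m³]
Adding exponents of each base unit: kg: 1, m: -3
SI base units of density: kg/m³

Answer: kg/m³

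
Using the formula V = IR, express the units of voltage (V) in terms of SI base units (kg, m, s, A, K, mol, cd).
Units of each symbol in V = IR:
  I (current): A
  R (resistance, in ohms): kg·m²/(s³·A²)

Multiplying the contributions: [A] · [kg·m²/(s³·A²)]
Adding exponents of each base unit: kg: 1, m: 2, s: -3, A: -1
SI base units of voltage: kg·m²/(s³·A)

Answer: kg·m²/(s³·A)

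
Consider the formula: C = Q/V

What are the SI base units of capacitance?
Units of each symbol in C = Q/V:
  Q (charge, in coulombs): s·A
  V (voltage, in volts): kg·m²/(s³·A)  → in the denominator, contributes s³·A/(kg·m²)

Multiplying the contributions: [s·A] · [s³·A/(kg·m²)]
Adding exponents of each base unit: kg: -1, m: -2, s: 4, A: 2
SI base units of capacitance: s⁴·A²/(kg·m²)

Answer: s⁴·A²/(kg·m²)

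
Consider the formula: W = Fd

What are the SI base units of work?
Units of each symbol in W = Fd:
  F (force): kg·m/s²
  d (displacement): m

Multiplying the contributions: [kg·m/s²] · [m]
Adding exponents of each base unit: kg: 1, m: 2, s: -2
SI base units of work: kg·m²/s²

Answer: kg·m²/s²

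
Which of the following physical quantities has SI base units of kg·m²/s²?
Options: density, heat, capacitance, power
Checking the SI base units of each option:
  density (ρ = m/V): kg/m³  ✗
  heat (Q = mcΔT): kg·m²/s²  ✓ matches
  capacitance (C = Q/V): s⁴·A²/(kg·m²)  ✗
  power (P = W/t): kg·m²/s³  ✗

Only heat has units kg·m²/s².

Answer: heat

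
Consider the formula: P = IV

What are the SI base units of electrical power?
Units of each symbol in P = IV:
  I (current): A
  V (voltage, in volts): kg·m²/(s³·A)

Multiplying the contributions: [A] · [kg·m²/(s³·A)]
Adding exponents of each base unit: kg: 1, m: 2, s: -3
SI base units of electrical power: kg·m²/s³

Answer: kg·m²/s³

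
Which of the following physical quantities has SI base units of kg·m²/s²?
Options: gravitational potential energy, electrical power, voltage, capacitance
Checking the SI base units of each option:
  gravitational potential energy (U = -GMm/r): kg·m²/s²  ✓ matches
  electrical power (P = IV): kg·m²/s³  ✗
  voltage (V = IR): kg·m²/(s³·A)  ✗
  capacitance (C = Q/V): s⁴·A²/(kg·m²)  ✗

Only gravitational potential energy has units kg·m²/s².

Answer: gravitational potential energy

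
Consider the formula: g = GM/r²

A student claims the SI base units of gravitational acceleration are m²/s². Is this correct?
Units of each symbol in g = GM/r²:
  G (gravitational constant): m³/(kg·s²)
  M (mass): kg
  r (distance): m  → to the power 2 in the denominator, contributes 1/m²

Multiplying the contributions: [m³/(kg·s²)] · [kg] · [1/m²]
Adding exponents of each base unit: m: 1, s: -2
SI base units of gravitational acceleration: m/s²

The claimed units m²/s² (exponents m: 2, s: -2) do not match the derived units m/s² (exponents m: 1, s: -2), so the claim is incorrect.

Answer: No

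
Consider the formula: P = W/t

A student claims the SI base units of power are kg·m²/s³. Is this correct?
Units of each symbol in P = W/t:
  W (work): kg·m²/s²
  t (time): s  → in the denominator, contributes 1/s

Multiplying the contributions: [kg·m²/s²] · [1/s]
Adding exponents of each base unit: kg: 1, m: 2, s: -3
SI base units of power: kg·m²/s³

The claimed units kg·m²/s³ match the derived units, so the claim is correct.

Answer: Yes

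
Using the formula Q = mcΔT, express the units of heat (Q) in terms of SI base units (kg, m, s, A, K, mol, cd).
Units of each symbol in Q = mcΔT:
  m (mass): kg
  c (specific heat capacity, in J/(kg·K)): m²/(s²·K)
  ΔT (temperature change): K

Multiplying the contributions: [kg] · [m²/(s²·K)] · [K]
Adding exponents of each base unit: kg: 1, m: 2, s: -2
SI base units of heat: kg·m²/s²

Answer: kg·m²/s²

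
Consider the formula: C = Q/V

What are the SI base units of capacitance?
Units of each symbol in C = Q/V:
  Q (charge, in coulombs): s·A
  V (voltage, in volts): kg·m²/(s³·A)  → in the denominator, contributes s³·A/(kg·m²)

Multiplying the contributions: [s·A] · [s³·A/(kg·m²)]
Adding exponents of each base unit: kg: -1, m: -2, s: 4, A: 2
SI base units of capacitance: s⁴·A²/(kg·m²)

Answer: s⁴·A²/(kg·m²)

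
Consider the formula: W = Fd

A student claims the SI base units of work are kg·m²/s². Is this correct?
Units of each symbol in W = Fd:
  F (force): kg·m/s²
  d (displacement): m

Multiplying the contributions: [kg·m/s²] · [m]
Adding exponents of each base unit: kg: 1, m: 2, s: -2
SI base units of work: kg·m²/s²

The claimed units kg·m²/s² match the derived units, so the claim is correct.

Answer: Yes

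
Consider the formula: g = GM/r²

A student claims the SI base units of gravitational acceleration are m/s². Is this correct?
Units of each symbol in g = GM/r²:
  G (gravitational constant): m³/(kg·s²)
  M (mass): kg
  r (distance): m  → to the power 2 in the denominator, contributes 1/m²

Multiplying the contributions: [m³/(kg·s²)] · [kg] · [1/m²]
Adding exponents of each base unit: m: 1, s: -2
SI base units of gravitational acceleration: m/s²

The claimed units m/s² match the derived units, so the claim is correct.

Answer: Yes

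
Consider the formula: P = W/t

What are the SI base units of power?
Units of each symbol in P = W/t:
  W (work): kg·m²/s²
  t (time): s  → in the denominator, contributes 1/s

Multiplying the contributions: [kg·m²/s²] · [1/s]
Adding exponents of each base unit: kg: 1, m: 2, s: -3
SI base units of power: kg·m²/s³

Answer: kg·m²/s³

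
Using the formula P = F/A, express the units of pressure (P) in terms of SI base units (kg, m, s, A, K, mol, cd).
Units of each symbol in P = F/A:
  F (force): kg·m/s²
  A (area): m²  → in the denominator, contributes 1/m²

Multiplying the contributions: [kg·m/s²] · [1/m²]
Adding exponents of each base unit: kg: 1, m: -1, s: -2
SI base units of pressure: kg/(m·s²)

Answer: kg/(m·s²)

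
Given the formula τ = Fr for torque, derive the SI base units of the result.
Units of each symbol in τ = Fr:
  F (force): kg·m/s²
  r (lever arm): m

Multiplying the contributions: [kg·m/s²] · [m]
Adding exponents of each base unit: kg: 1, m: 2, s: -2
SI base units of torque: kg·m²/s²

Answer: kg·m²/s²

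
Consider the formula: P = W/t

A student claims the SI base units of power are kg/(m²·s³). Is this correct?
Units of each symbol in P = W/t:
  W (work): kg·m²/s²
  t (time): s  → in the denominator, contributes 1/s

Multiplying the contributions: [kg·m²/s²] · [1/s]
Adding exponents of each base unit: kg: 1, m: 2, s: -3
SI base units of power: kg·m²/s³

The claimed units kg/(m²·s³) (exponents kg: 1, m: -2, s: -3) do not match the derived units kg·m²/s³ (exponents kg: 1, m: 2, s: -3), so the claim is incorrect.

Answer: No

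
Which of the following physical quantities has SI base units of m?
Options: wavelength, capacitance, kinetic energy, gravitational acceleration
Checking the SI base units of each option:
  wavelength (λ = v/f): m  ✓ matches
  capacitance (C = Q/V): s⁴·A²/(kg·m²)  ✗
  kinetic energy (E = ½mv²): kg·m²/s²  ✗
  gravitational acceleration (g = GM/r²): m/s²  ✗

Only wavelength has units m.

Answer: wavelength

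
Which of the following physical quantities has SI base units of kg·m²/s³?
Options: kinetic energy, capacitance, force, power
Checking the SI base units of each option:
  kinetic energy (E = ½mv²): kg·m²/s²  ✗
  capacitance (C = Q/V): s⁴·A²/(kg·m²)  ✗
  force (F = ma): kg·m/s²  ✗
  power (P = W/t): kg·m²/s³  ✓ matches

Only power has units kg·m²/s³.

Answer: power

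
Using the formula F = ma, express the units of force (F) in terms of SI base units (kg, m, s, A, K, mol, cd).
Units of each symbol in F = ma:
  m (mass): kg
  a (acceleration): m/s²

Multiplying the contributions: [kg] · [m/s²]
Adding exponents of each base unit: kg: 1, m: 1, s: -2
SI base units of force: kg·m/s²

Answer: kg·m/s²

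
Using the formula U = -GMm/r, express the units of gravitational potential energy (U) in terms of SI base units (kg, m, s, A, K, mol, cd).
Units of each symbol in U = -GMm/r:
  G (gravitational constant): m³/(kg·s²)
  M (mass): kg
  m (mass): kg
  r (distance): m  → in the denominator, contributes 1/m
  The minus sign does not affect the units.

Multiplying the contributions: [m³/(kg·s²)] · [kg] · [kg] · [1/m]
Adding exponents of each base unit: kg: 1, m: 2, s: -2
SI base units of gravitational potential energy: kg·m²/s²

Answer: kg·m²/s²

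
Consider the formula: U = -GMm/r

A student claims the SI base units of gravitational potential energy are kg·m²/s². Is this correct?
Units of each symbol in U = -GMm/r:
  G (gravitational constant): m³/(kg·s²)
  M (mass): kg
  m (mass): kg
  r (distance): m  → in the denominator, contributes 1/m
  The minus sign does not affect the units.

Multiplying the contributions: [m³/(kg·s²)] · [kg] · [kg] · [1/m]
Adding exponents of each base unit: kg: 1, m: 2, s: -2
SI base units of gravitational potential energy: kg·m²/s²

The claimed units kg·m²/s² match the derived units, so the claim is correct.

Answer: Yes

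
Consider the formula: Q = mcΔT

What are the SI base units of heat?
Units of each symbol in Q = mcΔT:
  m (mass): kg
  c (specific heat capacity, in J/(kg·K)): m²/(s²·K)
  ΔT (temperature change): K

Multiplying the contributions: [kg] · [m²/(s²·K)] · [K]
Adding exponents of each base unit: kg: 1, m: 2, s: -2
SI base units of heat: kg·m²/s²

Answer: kg·m²/s²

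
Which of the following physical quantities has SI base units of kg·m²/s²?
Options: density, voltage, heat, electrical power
Checking the SI base units of each option:
  density (ρ = m/V): kg/m³  ✗
  voltage (V = IR): kg·m²/(s³·A)  ✗
  heat (Q = mcΔT): kg·m²/s²  ✓ matches
  electrical power (P = IV): kg·m²/s³  ✗

Only heat has units kg·m²/s².

Answer: heat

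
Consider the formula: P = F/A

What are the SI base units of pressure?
Units of each symbol in P = F/A:
  F (force): kg·m/s²
  A (area): m²  → in the denominator, contributes 1/m²

Multiplying the contributions: [kg·m/s²] · [1/m²]
Adding exponents of each base unit: kg: 1, m: -1, s: -2
SI base units of pressure: kg/(m·s²)

Answer: kg/(m·s²)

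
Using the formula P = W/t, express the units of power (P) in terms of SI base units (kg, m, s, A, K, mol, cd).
Units of each symbol in P = W/t:
  W (work): kg·m²/s²
  t (time): s  → in the denominator, contributes 1/s

Multiplying the contributions: [kg·m²/s²] · [1/s]
Adding exponents of each base unit: kg: 1, m: 2, s: -3
SI base units of power: kg·m²/s³

Answer: kg·m²/s³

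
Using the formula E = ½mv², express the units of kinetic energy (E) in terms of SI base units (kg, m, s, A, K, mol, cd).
Units of each symbol in E = ½mv²:
  m (mass): kg
  v (speed): m/s  → to the power 2, contributes m²/s²
  The factor ½ is dimensionless.

Multiplying the contributions: [kg] · [m²/s²]
Adding exponents of each base unit: kg: 1, m: 2, s: -2
SI base units of kinetic energy: kg·m²/s²

Answer: kg·m²/s²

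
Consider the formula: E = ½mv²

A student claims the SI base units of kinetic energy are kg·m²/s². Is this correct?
Units of each symbol in E = ½mv²:
  m (mass): kg
  v (speed): m/s  → to the power 2, contributes m²/s²
  The factor ½ is dimensionless.

Multiplying the contributions: [kg] · [m²/s²]
Adding exponents of each base unit: kg: 1, m: 2, s: -2
SI base units of kinetic energy: kg·m²/s²

The claimed units kg·m²/s² match the derived units, so the claim is correct.

Answer: Yes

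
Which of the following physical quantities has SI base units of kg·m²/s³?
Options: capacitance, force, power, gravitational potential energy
Checking the SI base units of each option:
  capacitance (C = Q/V): s⁴·A²/(kg·m²)  ✗
  force (F = ma): kg·m/s²  ✗
  power (P = W/t): kg·m²/s³  ✓ matches
  gravitational potential energy (U = -GMm/r): kg·m²/s²  ✗

Only power has units kg·m²/s³.

Answer: power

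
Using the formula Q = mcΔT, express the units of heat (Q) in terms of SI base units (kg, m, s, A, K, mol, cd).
Units of each symbol in Q = mcΔT:
  m (mass): kg
  c (specific heat capacity, in J/(kg·K)): m²/(s²·K)
  ΔT (temperature change): K

Multiplying the contributions: [kg] · [m²/(s²·K)] · [K]
Adding exponents of each base unit: kg: 1, m: 2, s: -2
SI base units of heat: kg·m²/s²

Answer: kg·m²/s²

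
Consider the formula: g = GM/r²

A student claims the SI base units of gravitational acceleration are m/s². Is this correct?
Units of each symbol in g = GM/r²:
  G (gravitational constant): m³/(kg·s²)
  M (mass): kg
  r (distance): m  → to the power 2 in the denominator, contributes 1/m²

Multiplying the contributions: [m³/(kg·s²)] · [kg] · [1/m²]
Adding exponents of each base unit: m: 1, s: -2
SI base units of gravitational acceleration: m/s²

The claimed units m/s² match the derived units, so the claim is correct.

Answer: Yes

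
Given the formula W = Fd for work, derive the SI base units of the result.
Units of each symbol in W = Fd:
  F (force): kg·m/s²
  d (displacement): m

Multiplying the contributions: [kg·m/s²] · [m]
Adding exponents of each base unit: kg: 1, m: 2, s: -2
SI base units of work: kg·m²/s²

Answer: kg·m²/s²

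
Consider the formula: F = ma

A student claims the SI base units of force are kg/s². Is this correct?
Units of each symbol in F = ma:
  m (mass): kg
  a (acceleration): m/s²

Multiplying the contributions: [kg] · [m/s²]
Adding exponents of each base unit: kg: 1, m: 1, s: -2
SI base units of force: kg·m/s²

The claimed units kg/s² (exponents kg: 1, s: -2) do not match the derived units kg·m/s² (exponents kg: 1, m: 1, s: -2), so the claim is incorrect.

Answer: No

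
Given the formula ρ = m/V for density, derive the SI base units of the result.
Units of each symbol in ρ = m/V:
  m (mass): kg
  V (volume): m³  → in the denominator, contributes 1/m³

Multiplying the contributions: [kg] · [1/m³]
Adding exponents of each base unit: kg: 1, m: -3
SI base units of density: kg/m³

Answer: kg/m³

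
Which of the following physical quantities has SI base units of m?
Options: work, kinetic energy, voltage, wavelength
Checking the SI base units of each option:
  work (W = Fd): kg·m²/s²  ✗
  kinetic energy (E = ½mv²): kg·m²/s²  ✗
  voltage (V = IR): kg·m²/(s³·A)  ✗
  wavelength (λ = v/f): m  ✓ matches

Only wavelength has units m.

Answer: wavelength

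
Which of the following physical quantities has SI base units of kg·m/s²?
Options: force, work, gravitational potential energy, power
Checking the SI base units of each option:
  force (F = ma): kg·m/s²  ✓ matches
  work (W = Fd): kg·m²/s²  ✗
  gravitational potential energy (U = -GMm/r): kg·m²/s²  ✗
  power (P = W/t): kg·m²/s³  ✗

Only force has units kg·m/s².

Answer: force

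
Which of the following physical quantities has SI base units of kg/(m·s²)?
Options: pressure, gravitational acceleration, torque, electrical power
Checking the SI base units of each option:
  pressure (P = F/A): kg/(m·s²)  ✓ matches
  gravitational acceleration (g = GM/r²): m/s²  ✗
  torque (τ = Fr): kg·m²/s²  ✗
  electrical power (P = IV): kg·m²/s³  ✗

Only pressure has units kg/(m·s²).

Answer: pressure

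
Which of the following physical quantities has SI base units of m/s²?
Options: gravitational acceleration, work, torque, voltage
Checking the SI base units of each option:
  gravitational acceleration (g = GM/r²): m/s²  ✓ matches
  work (W = Fd): kg·m²/s²  ✗
  torque (τ = Fr): kg·m²/s²  ✗
  voltage (V = IR): kg·m²/(s³·A)  ✗

Only gravitational acceleration has units m/s².

Answer: gravitational acceleration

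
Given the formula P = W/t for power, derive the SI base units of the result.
Units of each symbol in P = W/t:
  W (work): kg·m²/s²
  t (time): s  → in the denominator, contributes 1/s

Multiplying the contributions: [kg·m²/s²] · [1/s]
Adding exponents of each base unit: kg: 1, m: 2, s: -3
SI base units of power: kg·m²/s³

Answer: kg·m²/s³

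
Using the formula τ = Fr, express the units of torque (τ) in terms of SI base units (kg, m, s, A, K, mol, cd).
Units of each symbol in τ = Fr:
  F (force): kg·m/s²
  r (lever arm): m

Multiplying the contributions: [kg·m/s²] · [m]
Adding exponents of each base unit: kg: 1, m: 2, s: -2
SI base units of torque: kg·m²/s²

Answer: kg·m²/s²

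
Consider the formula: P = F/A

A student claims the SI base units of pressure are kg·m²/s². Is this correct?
Units of each symbol in P = F/A:
  F (force): kg·m/s²
  A (area): m²  → in the denominator, contributes 1/m²

Multiplying the contributions: [kg·m/s²] · [1/m²]
Adding exponents of each base unit: kg: 1, m: -1, s: -2
SI base units of pressure: kg/(m·s²)

The claimed units kg·m²/s² (exponents kg: 1, m: 2, s: -2) do not match the derived units kg/(m·s²) (exponents kg: 1, m: -1, s: -2), so the claim is incorrect.

Answer: No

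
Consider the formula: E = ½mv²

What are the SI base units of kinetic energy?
Units of each symbol in E = ½mv²:
  m (mass): kg
  v (speed): m/s  → to the power 2, contributes m²/s²
  The factor ½ is dimensionless.

Multiplying the contributions: [kg] · [m²/s²]
Adding exponents of each base unit: kg: 1, m: 2, s: -2
SI base units of kinetic energy: kg·m²/s²

Answer: kg·m²/s²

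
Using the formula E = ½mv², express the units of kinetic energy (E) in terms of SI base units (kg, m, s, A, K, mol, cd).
Units of each symbol in E = ½mv²:
  m (mass): kg
  v (speed): m/s  → to the power 2, contributes m²/s²
  The factor ½ is dimensionless.

Multiplying the contributions: [kg] · [m²/s²]
Adding exponents of each base unit: kg: 1, m: 2, s: -2
SI base units of kinetic energy: kg·m²/s²

Answer: kg·m²/s²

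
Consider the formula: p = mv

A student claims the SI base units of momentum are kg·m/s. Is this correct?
Units of each symbol in p = mv:
  m (mass): kg
  v (velocity): m/s

Multiplying the contributions: [kg] · [m/s]
Adding exponents of each base unit: kg: 1, m: 1, s: -1
SI base units of momentum: kg·m/s

The claimed units kg·m/s match the derived units, so the claim is correct.

Answer: Yes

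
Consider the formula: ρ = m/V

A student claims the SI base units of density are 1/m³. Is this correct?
Units of each symbol in ρ = m/V:
  m (mass): kg
  V (volume): m³  → in the denominator, contributes 1/m³

Multiplying the contributions: [kg] · [1/m³]
Adding exponents of each base unit: kg: 1, m: -3
SI base units of density: kg/m³

The claimed units 1/m³ (exponents m: -3) do not match the derived units kg/m³ (exponents kg: 1, m: -3), so the claim is incorrect.

Answer: No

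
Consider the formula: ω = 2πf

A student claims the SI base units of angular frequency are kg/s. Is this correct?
Units of each symbol in ω = 2πf:
  f (frequency): 1/s
  The factor 2π is dimensionless.

Multiplying the contributions: [1/s]
Adding exponents of each base unit: s: -1
SI base units of angular frequency: 1/s

The claimed units kg/s (exponents kg: 1, s: -1) do not match the derived units 1/s (exponents s: -1), so the claim is incorrect.

Answer: No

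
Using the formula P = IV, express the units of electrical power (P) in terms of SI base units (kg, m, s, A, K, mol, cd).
Units of each symbol in P = IV:
  I (current): A
  V (voltage, in volts): kg·m²/(s³·A)

Multiplying the contributions: [A] · [kg·m²/(s³·A)]
Adding exponents of each base unit: kg: 1, m: 2, s: -3
SI base units of electrical power: kg·m²/s³

Answer: kg·m²/s³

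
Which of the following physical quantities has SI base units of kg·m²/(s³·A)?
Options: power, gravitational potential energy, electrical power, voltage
Checking the SI base units of each option:
  power (P = W/t): kg·m²/s³  ✗
  gravitational potential energy (U = -GMm/r): kg·m²/s²  ✗
  electrical power (P = IV): kg·m²/s³  ✗
  voltage (V = IR): kg·m²/(s³·A)  ✓ matches

Only voltage has units kg·m²/(s³·A).

Answer: voltage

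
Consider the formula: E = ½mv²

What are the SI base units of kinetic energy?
Units of each symbol in E = ½mv²:
  m (mass): kg
  v (speed): m/s  → to the power 2, contributes m²/s²
  The factor ½ is dimensionless.

Multiplying the contributions: [kg] · [m²/s²]
Adding exponents of each base unit: kg: 1, m: 2, s: -2
SI base units of kinetic energy: kg·m²/s²

Answer: kg·m²/s²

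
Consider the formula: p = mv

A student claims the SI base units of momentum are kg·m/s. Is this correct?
Units of each symbol in p = mv:
  m (mass): kg
  v (velocity): m/s

Multiplying the contributions: [kg] · [m/s]
Adding exponents of each base unit: kg: 1, m: 1, s: -1
SI base units of momentum: kg·m/s

The claimed units kg·m/s match the derived units, so the claim is correct.

Answer: Yes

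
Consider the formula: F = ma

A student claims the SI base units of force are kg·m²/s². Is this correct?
Units of each symbol in F = ma:
  m (mass): kg
  a (acceleration): m/s²

Multiplying the contributions: [kg] · [m/s²]
Adding exponents of each base unit: kg: 1, m: 1, s: -2
SI base units of force: kg·m/s²

The claimed units kg·m²/s² (exponents kg: 1, m: 2, s: -2) do not match the derived units kg·m/s² (exponents kg: 1, m: 1, s: -2), so the claim is incorrect.

Answer: No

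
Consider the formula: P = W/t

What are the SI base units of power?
Units of each symbol in P = W/t:
  W (work): kg·m²/s²
  t (time): s  → in the denominator, contributes 1/s

Multiplying the contributions: [kg·m²/s²] · [1/s]
Adding exponents of each base unit: kg: 1, m: 2, s: -3
SI base units of power: kg·m²/s³

Answer: kg·m²/s³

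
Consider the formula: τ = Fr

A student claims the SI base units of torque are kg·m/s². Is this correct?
Units of each symbol in τ = Fr:
  F (force): kg·m/s²
  r (lever arm): m

Multiplying the contributions: [kg·m/s²] · [m]
Adding exponents of each base unit: kg: 1, m: 2, s: -2
SI base units of torque: kg·m²/s²

The claimed units kg·m/s² (exponents kg: 1, m: 1, s: -2) do not match the derived units kg·m²/s² (exponents kg: 1, m: 2, s: -2), so the claim is incorrect.

Answer: No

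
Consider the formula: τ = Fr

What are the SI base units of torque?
Units of each symbol in τ = Fr:
  F (force): kg·m/s²
  r (lever arm): m

Multiplying the contributions: [kg·m/s²] · [m]
Adding exponents of each base unit: kg: 1, m: 2, s: -2
SI base units of torque: kg·m²/s²

Answer: kg·m²/s²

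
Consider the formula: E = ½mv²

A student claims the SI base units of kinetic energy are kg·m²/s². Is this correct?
Units of each symbol in E = ½mv²:
  m (mass): kg
  v (speed): m/s  → to the power 2, contributes m²/s²
  The factor ½ is dimensionless.

Multiplying the contributions: [kg] · [m²/s²]
Adding exponents of each base unit: kg: 1, m: 2, s: -2
SI base units of kinetic energy: kg·m²/s²

The claimed units kg·m²/s² match the derived units, so the claim is correct.

Answer: Yes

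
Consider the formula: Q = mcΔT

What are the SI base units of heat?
Units of each symbol in Q = mcΔT:
  m (mass): kg
  c (specific heat capacity, in J/(kg·K)): m²/(s²·K)
  ΔT (temperature change): K

Multiplying the contributions: [kg] · [m²/(s²·K)] · [K]
Adding exponents of each base unit: kg: 1, m: 2, s: -2
SI base units of heat: kg·m²/s²

Answer: kg·m²/s²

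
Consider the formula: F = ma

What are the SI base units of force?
Units of each symbol in F = ma:
  m (mass): kg
  a (acceleration): m/s²

Multiplying the contributions: [kg] · [m/s²]
Adding exponents of each base unit: kg: 1, m: 1, s: -2
SI base units of force: kg·m/s²

Answer: kg·m/s²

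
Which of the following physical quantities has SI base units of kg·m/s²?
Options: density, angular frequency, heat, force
Checking the SI base units of each option:
  density (ρ = m/V): kg/m³  ✗
  angular frequency (ω = 2πf): 1/s  ✗
  heat (Q = mcΔT): kg·m²/s²  ✗
  force (F = ma): kg·m/s²  ✓ matches

Only force has units kg·m/s².

Answer: force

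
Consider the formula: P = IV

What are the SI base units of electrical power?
Units of each symbol in P = IV:
  I (current): A
  V (voltage, in volts): kg·m²/(s³·A)

Multiplying the contributions: [A] · [kg·m²/(s³·A)]
Adding exponents of each base unit: kg: 1, m: 2, s: -3
SI base units of electrical power: kg·m²/s³

Answer: kg·m²/s³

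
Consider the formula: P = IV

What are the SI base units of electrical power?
Units of each symbol in P = IV:
  I (current): A
  V (voltage, in volts): kg·m²/(s³·A)

Multiplying the contributions: [A] · [kg·m²/(s³·A)]
Adding exponents of each base unit: kg: 1, m: 2, s: -3
SI base units of electrical power: kg·m²/s³

Answer: kg·m²/s³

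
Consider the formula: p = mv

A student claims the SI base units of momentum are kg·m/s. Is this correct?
Units of each symbol in p = mv:
  m (mass): kg
  v (velocity): m/s

Multiplying the contributions: [kg] · [m/s]
Adding exponents of each base unit: kg: 1, m: 1, s: -1
SI base units of momentum: kg·m/s

The claimed units kg·m/s match the derived units, so the claim is correct.

Answer: Yes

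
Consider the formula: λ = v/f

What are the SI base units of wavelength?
Units of each symbol in λ = v/f:
  v (wave speed): m/s
  f (frequency): 1/s  → in the denominator, contributes s

Multiplying the contributions: [m/s] · [s]
Adding exponents of each base unit: m: 1
SI base units of wavelength: m

Answer: m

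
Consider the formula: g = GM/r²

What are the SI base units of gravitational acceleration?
Units of each symbol in g = GM/r²:
  G (gravitational constant): m³/(kg·s²)
  M (mass): kg
  r (distance): m  → to the power 2 in the denominator, contributes 1/m²

Multiplying the contributions: [m³/(kg·s²)] · [kg] · [1/m²]
Adding exponents of each base unit: m: 1, s: -2
SI base units of gravitational acceleration: m/s²

Answer: m/s²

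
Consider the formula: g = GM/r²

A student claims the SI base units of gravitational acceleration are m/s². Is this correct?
Units of each symbol in g = GM/r²:
  G (gravitational constant): m³/(kg·s²)
  M (mass): kg
  r (distance): m  → to the power 2 in the denominator, contributes 1/m²

Multiplying the contributions: [m³/(kg·s²)] · [kg] · [1/m²]
Adding exponents of each base unit: m: 1, s: -2
SI base units of gravitational acceleration: m/s²

The claimed units m/s² match the derived units, so the claim is correct.

Answer: Yes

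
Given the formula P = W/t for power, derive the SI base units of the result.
Units of each symbol in P = W/t:
  W (work): kg·m²/s²
  t (time): s  → in the denominator, contributes 1/s

Multiplying the contributions: [kg·m²/s²] · [1/s]
Adding exponents of each base unit: kg: 1, m: 2, s: -3
SI base units of power: kg·m²/s³

Answer: kg·m²/s³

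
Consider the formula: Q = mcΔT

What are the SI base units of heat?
Units of each symbol in Q = mcΔT:
  m (mass): kg
  c (specific heat capacity, in J/(kg·K)): m²/(s²·K)
  ΔT (temperature change): K

Multiplying the contributions: [kg] · [m²/(s²·K)] · [K]
Adding exponents of each base unit: kg: 1, m: 2, s: -2
SI base units of heat: kg·m²/s²

Answer: kg·m²/s²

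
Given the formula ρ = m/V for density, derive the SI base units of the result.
Units of each symbol in ρ = m/V:
  m (mass): kg
  V (volume): m³  → in the denominator, contributes 1/m³

Multiplying the contributions: [kg] · [1/m³]
Adding exponents of each base unit: kg: 1, m: -3
SI base units of density: kg/m³

Answer: kg/m³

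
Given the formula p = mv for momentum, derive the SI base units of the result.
Units of each symbol in p = mv:
  m (mass): kg
  v (velocity): m/s

Multiplying the contributions: [kg] · [m/s]
Adding exponents of each base unit: kg: 1, m: 1, s: -1
SI base units of momentum: kg·m/s

Answer: kg·m/s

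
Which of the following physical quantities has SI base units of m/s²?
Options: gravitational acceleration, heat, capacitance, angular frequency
Checking the SI base units of each option:
  gravitational acceleration (g = GM/r²): m/s²  ✓ matches
  heat (Q = mcΔT): kg·m²/s²  ✗
  capacitance (C = Q/V): s⁴·A²/(kg·m²)  ✗
  angular frequency (ω = 2πf): 1/s  ✗

Only gravitational acceleration has units m/s².

Answer: gravitational acceleration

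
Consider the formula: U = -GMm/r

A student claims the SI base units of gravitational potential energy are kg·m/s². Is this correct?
Units of each symbol in U = -GMm/r:
  G (gravitational constant): m³/(kg·s²)
  M (mass): kg
  m (mass): kg
  r (distance): m  → in the denominator, contributes 1/m
  The minus sign does not affect the units.

Multiplying the contributions: [m³/(kg·s²)] · [kg] · [kg] · [1/m]
Adding exponents of each base unit: kg: 1, m: 2, s: -2
SI base units of gravitational potential energy: kg·m²/s²

The claimed units kg·m/s² (exponents kg: 1, m: 1, s: -2) do not match the derived units kg·m²/s² (exponents kg: 1, m: 2, s: -2), so the claim is incorrect.

Answer: No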